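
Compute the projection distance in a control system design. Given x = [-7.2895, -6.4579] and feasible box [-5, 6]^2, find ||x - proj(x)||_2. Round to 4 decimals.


Project each component onto [-5, 6].
clip(-7.2895) = -5.0, clip(-6.4579) = -5.0
Projection = [-5.0, -5.0]
Squared diffs: [5.2418, 2.1255]
Distance = sqrt(7.3673) = 2.7143


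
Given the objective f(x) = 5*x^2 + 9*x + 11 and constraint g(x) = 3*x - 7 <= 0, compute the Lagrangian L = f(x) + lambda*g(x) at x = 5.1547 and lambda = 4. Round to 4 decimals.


Step 1: Evaluate f(x).
f(5.1547) = 5*5.1547^2 + 9*5.1547 + 11 = 190.247
Step 2: Evaluate g(x).
g(5.1547) = 3*5.1547 - 7 = 8.4641
Step 3: Compute Lagrangian.
L = 190.247 + 4*8.4641 = 224.1034


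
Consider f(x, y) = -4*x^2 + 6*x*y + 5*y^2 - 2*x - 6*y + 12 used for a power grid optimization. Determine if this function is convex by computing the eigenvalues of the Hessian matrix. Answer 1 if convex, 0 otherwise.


The Hessian of f(x,y) = -4*x^2 + 6*x*y + 5*y^2 - 2*x - 6*y + 12 is:
H = [[-8, 6], [6, 10]]
Trace = -8 + 10 = 2
Determinant = -8*10 - (6)^2 = -116
Discriminant = (2)^2 - 4*-116 = 468.0
Eigenvalues: lambda_1 = -9.8167, lambda_2 = 11.8167
The function is not convex.

0


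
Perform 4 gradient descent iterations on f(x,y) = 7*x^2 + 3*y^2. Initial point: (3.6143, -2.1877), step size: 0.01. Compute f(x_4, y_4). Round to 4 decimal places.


Gradient descent on f(x,y) = 7*x^2 + 3*y^2.
Starting point: (3.6143, -2.1877), alpha = 0.01
Step 1: grad_x = 2*7*3.6143 = 50.6002, grad_y = 2*3*-2.1877 = -13.1262
  x_1 = 3.6143 - 0.01*50.6002 = 3.1083
  y_1 = -2.1877 - 0.01*-13.1262 = -2.0564
Step 2: grad_x = 2*7*3.1083 = 43.5162, grad_y = 2*3*-2.0564 = -12.3386
  x_2 = 3.1083 - 0.01*43.5162 = 2.6731
  y_2 = -2.0564 - 0.01*-12.3386 = -1.9331
Step 3: grad_x = 2*7*2.6731 = 37.4239, grad_y = 2*3*-1.9331 = -11.5983
  x_3 = 2.6731 - 0.01*37.4239 = 2.2989
  y_3 = -1.9331 - 0.01*-11.5983 = -1.8171
Step 4: grad_x = 2*7*2.2989 = 32.1846, grad_y = 2*3*-1.8171 = -10.9024
  x_4 = 2.2989 - 0.01*32.1846 = 1.9771
  y_4 = -1.8171 - 0.01*-10.9024 = -1.708
f(1.9771, -1.708) = 7*1.9771^2 + 3*(-1.708)^2 = 36.1134


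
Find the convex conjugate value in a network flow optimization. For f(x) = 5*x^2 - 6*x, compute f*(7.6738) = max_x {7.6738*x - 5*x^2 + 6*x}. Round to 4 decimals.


f*(y) = sup_x {y*x - a*x^2 - b*x} = sup_x {(y-b)*x - a*x^2}
FOC: (y - b) - 2a*x = 0 => x* = (y - b)/(2a)
x* = (7.6738 + 6)/(2*5) = 1.3674
f*(7.6738) = (y-b)^2/(4a) = (7.6738 + 6)^2/(4*5)
= 186.9728/20 = 9.3486


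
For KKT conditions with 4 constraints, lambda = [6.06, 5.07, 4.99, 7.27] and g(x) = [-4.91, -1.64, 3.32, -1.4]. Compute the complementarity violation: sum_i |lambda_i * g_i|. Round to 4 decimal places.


KKT complementary slackness check:
lambda_1 * g_1 = 6.06 * -4.91 = -29.7546
lambda_2 * g_2 = 5.07 * -1.64 = -8.3148
lambda_3 * g_3 = 4.99 * 3.32 = 16.5668
lambda_4 * g_4 = 7.27 * -1.4 = -10.178
Total violation = 29.7546 + 8.3148 + 16.5668 + 10.178 = 64.8142


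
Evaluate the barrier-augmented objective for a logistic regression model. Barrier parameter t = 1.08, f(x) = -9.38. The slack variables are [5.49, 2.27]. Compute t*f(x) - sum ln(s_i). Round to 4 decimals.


Step 1: Compute log-barrier.
ln values: [1.7029, 0.8198]
phi = -(1.7029 + 0.8198) = -2.5227
Step 2: Compute augmented objective.
t*f(x) = 1.08*-9.38 = -10.1304
Total = -10.1304 - 2.5227 = -12.6531


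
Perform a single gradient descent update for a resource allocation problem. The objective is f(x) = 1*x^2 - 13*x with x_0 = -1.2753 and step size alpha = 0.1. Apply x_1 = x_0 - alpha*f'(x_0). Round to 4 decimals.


We compute the gradient at x_0 and apply the update.
f'(x) = 2*x - 13
f'(-1.2753) = 2*-1.2753 - 13 = -15.5506
x_1 = -1.2753 - 0.1*-15.5506 = 0.2798


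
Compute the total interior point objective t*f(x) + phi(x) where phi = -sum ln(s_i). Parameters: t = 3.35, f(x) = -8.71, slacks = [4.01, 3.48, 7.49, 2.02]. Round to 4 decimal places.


Step 1: Compute log-barrier.
ln values: [1.3888, 1.247, 2.0136, 0.7031]
phi = -(1.3888 + 1.247 + 2.0136 + 0.7031) = -5.3525
Step 2: Compute augmented objective.
t*f(x) = 3.35*-8.71 = -29.1785
Total = -29.1785 - 5.3525 = -34.531


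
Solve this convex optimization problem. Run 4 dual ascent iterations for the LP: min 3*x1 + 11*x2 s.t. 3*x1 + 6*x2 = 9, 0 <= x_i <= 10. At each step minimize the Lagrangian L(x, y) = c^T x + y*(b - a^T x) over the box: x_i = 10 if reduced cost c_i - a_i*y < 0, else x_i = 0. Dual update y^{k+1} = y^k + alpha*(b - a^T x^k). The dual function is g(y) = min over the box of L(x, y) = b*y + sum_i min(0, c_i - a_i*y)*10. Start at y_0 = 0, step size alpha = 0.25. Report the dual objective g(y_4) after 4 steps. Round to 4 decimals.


Dual ascent for LP: min 3*x1 + 11*x2, 3*x1 + 6*x2 = 9, 0 <= x_i <= 10
Step 1: y^k = 0.0, reduced costs: (3.0, 11.0)
  x^k = (0.0, 0.0), subgradient = b - a^T x = 9.0
  y^{k+1} = 0.0 + 0.25*9.0 = 2.25
Step 2: y^k = 2.25, reduced costs: (-3.75, -2.5)
  x^k = (10.0, 10.0), subgradient = b - a^T x = -81.0
  y^{k+1} = 2.25 + 0.25*-81.0 = -18.0
Step 3: y^k = -18.0, reduced costs: (57.0, 119.0)
  x^k = (0.0, 0.0), subgradient = b - a^T x = 9.0
  y^{k+1} = -18.0 + 0.25*9.0 = -15.75
Step 4: y^k = -15.75, reduced costs: (50.25, 105.5)
  x^k = (0.0, 0.0), subgradient = b - a^T x = 9.0
  y^{k+1} = -15.75 + 0.25*9.0 = -13.5
Dual objective at y_4 = -13.5: reduced costs (43.5, 92.0), box minimizer x = (0.0, 0.0)
g(y_4) = b*y + (c1 - a1*y)*x1 + (c2 - a2*y)*x2 = 9*(-13.5) + 43.5*0.0 + 92.0*0.0 = -121.5 + 0.0 + 0.0 = -121.5


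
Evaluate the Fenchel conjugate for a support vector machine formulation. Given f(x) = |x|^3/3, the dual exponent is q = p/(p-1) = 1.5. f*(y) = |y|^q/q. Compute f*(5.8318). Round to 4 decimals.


The conjugate exponent q satisfies 1/p + 1/q = 1.
p = 3, so q = 3/(3 - 1) = 1.5
|y|^q = 5.8318^1.5 = 14.0833
f*(5.8318) = 14.0833 / 1.5 = 9.3889


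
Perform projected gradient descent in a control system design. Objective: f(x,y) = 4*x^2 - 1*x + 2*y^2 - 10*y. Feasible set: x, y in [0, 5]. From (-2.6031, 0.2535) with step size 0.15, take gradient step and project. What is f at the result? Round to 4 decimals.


Step 1: Compute gradient at (-2.6031, 0.2535).
grad_x = 2*4*-2.6031 - 1 = -21.8248
grad_y = 2*2*0.2535 - 10 = -8.986
Step 2: Gradient step.
x_raw = -2.6031 - 0.15*-21.8248 = 0.6706
y_raw = 0.2535 - 0.15*-8.986 = 1.6014
Step 3: Project onto [0, 5].
x_proj = clip(0.6706) = 0.6706
y_proj = clip(1.6014) = 1.6014
Step 4: Evaluate f.
f(0.6706, 1.6014) = -9.7567


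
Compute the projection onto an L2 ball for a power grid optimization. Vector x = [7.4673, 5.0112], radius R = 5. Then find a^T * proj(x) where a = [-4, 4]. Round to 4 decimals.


Step 1: Compute ||x|| (intermediates to 6 decimals).
||x|| = sqrt(7.4673^2 + 5.0112^2) = 8.992925
Step 2: Project.
Since ||x|| > R, scale = R/||x|| = 5/8.992925 = 0.555993, proj(x) = scale * x
proj(x) = [4.151767, 2.786192]
Step 3: Dot product.
a^T * proj(x) = -4*4.151767 + 4*2.786192 = -5.4623


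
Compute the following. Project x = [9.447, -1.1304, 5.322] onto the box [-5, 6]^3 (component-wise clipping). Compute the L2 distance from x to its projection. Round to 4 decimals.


Project each component onto [-5, 6].
clip(9.447) = 6.0, clip(-1.1304) = -1.1304, clip(5.322) = 5.322
Projection = [6.0, -1.1304, 5.322]
Squared diffs: [11.8818, 0.0, 0.0]
Distance = sqrt(11.8818) = 3.447


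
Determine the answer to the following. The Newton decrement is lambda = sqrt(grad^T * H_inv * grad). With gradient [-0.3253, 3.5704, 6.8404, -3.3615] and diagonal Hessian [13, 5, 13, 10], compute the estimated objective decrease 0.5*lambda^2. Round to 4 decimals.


Step 1: H is diagonal, so H^(-1) * g = [-0.025, 0.7141, 0.5262, -0.3362].
Step 2: g^T H^(-1) g = sum_i g_i^2 / H_ii
  = (-0.3253)^2/13 + (3.5704)^2/5 + (6.8404)^2/13 + (-3.3615)^2/10
  = 0.0081 + 2.5496 + 3.5993 + 1.13 = 7.287
Step 3: Objective decrease = 0.5 * g^T H^(-1) g = 3.6435


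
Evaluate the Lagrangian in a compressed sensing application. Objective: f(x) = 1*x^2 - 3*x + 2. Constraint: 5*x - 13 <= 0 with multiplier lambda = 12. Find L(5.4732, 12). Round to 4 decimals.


Step 1: Evaluate f(x).
f(5.4732) = 1*5.4732^2 - 3*5.4732 + 2 = 15.5363
Step 2: Evaluate g(x).
g(5.4732) = 5*5.4732 - 13 = 14.366
Step 3: Compute Lagrangian.
L = 15.5363 + 12*14.366 = 187.9283


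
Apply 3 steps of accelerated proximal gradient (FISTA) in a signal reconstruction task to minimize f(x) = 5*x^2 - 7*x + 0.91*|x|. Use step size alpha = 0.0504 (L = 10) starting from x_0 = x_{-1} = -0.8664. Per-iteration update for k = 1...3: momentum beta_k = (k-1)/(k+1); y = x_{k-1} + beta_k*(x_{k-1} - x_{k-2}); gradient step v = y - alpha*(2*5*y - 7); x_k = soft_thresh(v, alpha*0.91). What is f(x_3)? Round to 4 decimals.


FISTA on f(x) = 5*x^2 - 7*x + 0.91*|x|
L = 10, alpha = 0.0504
Iteration 1: beta = 0.0, y = -0.8664 + 0.0*(-0.8664 + 0.8664) = -0.8664
  grad(y) = -15.664, v = y - alpha*grad = -0.0769
  prox(v) = soft_thresh(-0.0769, 0.0459) = -0.0311
Iteration 2: beta = 0.3333, y = -0.0311 + 0.3333*(-0.0311 + 0.8664) = 0.2474
  grad(y) = -4.5263, v = y - alpha*grad = 0.4755
  prox(v) = soft_thresh(0.4755, 0.0459) = 0.4296
Iteration 3: beta = 0.5, y = 0.4296 + 0.5*(0.4296 + 0.0311) = 0.66
  grad(y) = -0.4002, v = y - alpha*grad = 0.6802
  prox(v) = soft_thresh(0.6802, 0.0459) = 0.6343
f(x_3) = 5*0.6343^2 - 7*0.6343 + 0.91*|0.6343| = -1.8512


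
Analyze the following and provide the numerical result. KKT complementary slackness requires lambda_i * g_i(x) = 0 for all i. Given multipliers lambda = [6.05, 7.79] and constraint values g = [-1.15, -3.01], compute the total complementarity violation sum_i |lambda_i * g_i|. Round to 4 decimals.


KKT complementary slackness check:
lambda_1 * g_1 = 6.05 * -1.15 = -6.9575
lambda_2 * g_2 = 7.79 * -3.01 = -23.4479
Total violation = 6.9575 + 23.4479 = 30.4054


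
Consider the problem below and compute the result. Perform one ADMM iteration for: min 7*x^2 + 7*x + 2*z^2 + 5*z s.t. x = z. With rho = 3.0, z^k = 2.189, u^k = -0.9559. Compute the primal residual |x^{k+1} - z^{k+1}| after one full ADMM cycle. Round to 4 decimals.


ADMM iteration with rho = 3.0, z^k = 2.189, u^k = -0.9559
Step 1: x-update.
Minimize 7*x^2 + 7*x + (3.0/2)*(x - 2.189 - 0.9559)^2
FOC: (2*7 + 3.0)*x = -7 + 3.0*(2.189 + 0.9559)
x^{k+1} = 0.1432
Step 2: z-update.
Minimize 2*z^2 + 5*z + (3.0/2)*(0.1432 - z - 0.9559)^2
FOC: (2*2 + 3.0)*z = -5 + 3.0*(0.1432 - 0.9559)
z^{k+1} = -1.0626
Step 3: u-update.
u^{k+1} = -0.9559 + 0.1432 + 1.0626 = 0.2499
Step 4: Primal residual = |0.1432 + 1.0626| = 1.2058


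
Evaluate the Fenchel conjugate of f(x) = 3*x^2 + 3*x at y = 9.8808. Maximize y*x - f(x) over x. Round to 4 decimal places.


f*(y) = sup_x {y*x - a*x^2 - b*x} = sup_x {(y-b)*x - a*x^2}
FOC: (y - b) - 2a*x = 0 => x* = (y - b)/(2a)
x* = (9.8808 - 3)/(2*3) = 1.1468
f*(9.8808) = (y-b)^2/(4a) = (9.8808 - 3)^2/(4*3)
= 47.3454/12 = 3.9455


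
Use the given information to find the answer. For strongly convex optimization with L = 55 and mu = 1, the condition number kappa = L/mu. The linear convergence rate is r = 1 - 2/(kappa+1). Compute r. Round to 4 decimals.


Step 1: Compute the condition number.
kappa = L/mu = 55/1 = 55.0
Step 2: Compute the convergence rate.
r = 1 - 2/(kappa + 1) = 1 - 2*mu/(L + mu) = (L - mu)/(L + mu) = 54/56 = 0.9643


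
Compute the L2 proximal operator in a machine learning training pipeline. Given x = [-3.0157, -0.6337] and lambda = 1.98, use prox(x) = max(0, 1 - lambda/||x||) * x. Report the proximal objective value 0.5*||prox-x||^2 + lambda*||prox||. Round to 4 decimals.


Step 1: Compute ||x||.
||x|| = 3.0816
Step 2: Compute scaling factor.
scale = max(0, 1 - 1.98/3.0816) = 0.3575
Step 3: prox(x) = [-1.078, -0.2265]
||prox(x)|| = 1.1016
Step 4: Proximal objective.
0.5*||prox-x||^2 = 1.9602
lambda*||prox|| = 2.1812
Total = 4.1413


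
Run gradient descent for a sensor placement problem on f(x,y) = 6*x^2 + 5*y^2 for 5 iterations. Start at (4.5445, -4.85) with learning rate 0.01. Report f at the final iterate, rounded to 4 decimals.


Gradient descent on f(x,y) = 6*x^2 + 5*y^2.
Starting point: (4.5445, -4.85), alpha = 0.01
Step 1: grad_x = 2*6*4.5445 = 54.534, grad_y = 2*5*-4.85 = -48.5
  x_1 = 4.5445 - 0.01*54.534 = 3.9992
  y_1 = -4.85 - 0.01*-48.5 = -4.365
Step 2: grad_x = 2*6*3.9992 = 47.9899, grad_y = 2*5*-4.365 = -43.65
  x_2 = 3.9992 - 0.01*47.9899 = 3.5193
  y_2 = -4.365 - 0.01*-43.65 = -3.9285
Step 3: grad_x = 2*6*3.5193 = 42.2311, grad_y = 2*5*-3.9285 = -39.285
  x_3 = 3.5193 - 0.01*42.2311 = 3.0969
  y_3 = -3.9285 - 0.01*-39.285 = -3.5357
Step 4: grad_x = 2*6*3.0969 = 37.1634, grad_y = 2*5*-3.5357 = -35.3565
  x_4 = 3.0969 - 0.01*37.1634 = 2.7253
  y_4 = -3.5357 - 0.01*-35.3565 = -3.1821
Step 5: grad_x = 2*6*2.7253 = 32.7038, grad_y = 2*5*-3.1821 = -31.8209
  x_5 = 2.7253 - 0.01*32.7038 = 2.3983
  y_5 = -3.1821 - 0.01*-31.8209 = -2.8639
f(2.3983, -2.8639) = 6*2.3983^2 + 5*(-2.8639)^2 = 75.5194


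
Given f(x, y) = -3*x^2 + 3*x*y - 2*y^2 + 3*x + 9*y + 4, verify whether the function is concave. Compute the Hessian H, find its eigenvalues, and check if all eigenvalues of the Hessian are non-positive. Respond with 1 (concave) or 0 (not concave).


The Hessian of f(x,y) = -3*x^2 + 3*x*y - 2*y^2 + 3*x + 9*y + 4 is:
H = [[-6, 3], [3, -4]]
Trace = -6 - 4 = -10
Determinant = -6*-4 - (3)^2 = 15
Discriminant = (-10)^2 - 4*15 = 40.0
Eigenvalues: lambda_1 = -8.1623, lambda_2 = -1.8377
The function is concave.

1


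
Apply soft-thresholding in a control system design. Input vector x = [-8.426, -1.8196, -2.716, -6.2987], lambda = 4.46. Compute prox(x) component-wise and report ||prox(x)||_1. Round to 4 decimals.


Soft-thresholding with lambda = 4.46:
prox(-8.426) = sign(-8.426)*max(|-8.426| - 4.46, 0) = -3.966
prox(-1.8196) = sign(-1.8196)*max(|-1.8196| - 4.46, 0) = 0.0
prox(-2.716) = sign(-2.716)*max(|-2.716| - 4.46, 0) = 0.0
prox(-6.2987) = sign(-6.2987)*max(|-6.2987| - 4.46, 0) = -1.8387
prox(x) = [-3.966, 0.0, 0.0, -1.8387]
||prox(x)||_1 = 3.966 + 0.0 + 0.0 + 1.8387 = 5.8047


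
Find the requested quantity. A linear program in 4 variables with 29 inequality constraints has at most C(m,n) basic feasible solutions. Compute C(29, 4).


Each vertex corresponds to some choice of n active constraints out of m, so the number of vertices is at most C(m, n) = m! / (n!(m-n)!).
m = 29, n = 4
Numerator: 29 * 28 * 27 * 26
Denominator: 4! = 24
C(29, 4) = 23751


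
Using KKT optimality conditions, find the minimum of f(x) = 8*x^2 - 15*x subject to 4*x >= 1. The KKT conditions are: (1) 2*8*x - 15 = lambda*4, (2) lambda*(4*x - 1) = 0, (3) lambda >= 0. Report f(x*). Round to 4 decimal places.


Step 1: Try lambda = 0 (constraint inactive).
Stationarity: 2*8*x - 15 = 0
x* = 15/(2*8) = 0.9375
Check constraint: 4*0.9375 = 3.75 >= 1 -- satisfied.
Step 2: Compute optimal value.
f(x*) = 8*0.9375^2 - 15*0.9375 = -7.0313


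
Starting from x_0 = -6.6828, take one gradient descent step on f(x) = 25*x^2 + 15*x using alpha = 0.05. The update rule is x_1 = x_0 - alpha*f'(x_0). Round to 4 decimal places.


We compute the gradient at x_0 and apply the update.
f'(x) = 50*x + 15
f'(-6.6828) = 50*-6.6828 + 15 = -319.14
x_1 = -6.6828 - 0.05*-319.14 = 9.2742


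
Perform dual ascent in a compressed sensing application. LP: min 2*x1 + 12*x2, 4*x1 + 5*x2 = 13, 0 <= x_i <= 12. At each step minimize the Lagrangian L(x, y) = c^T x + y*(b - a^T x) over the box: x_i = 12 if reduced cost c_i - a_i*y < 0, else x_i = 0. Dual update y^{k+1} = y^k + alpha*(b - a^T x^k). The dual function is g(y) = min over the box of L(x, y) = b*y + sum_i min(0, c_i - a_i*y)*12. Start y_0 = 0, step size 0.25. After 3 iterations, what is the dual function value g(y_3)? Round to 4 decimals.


Dual ascent for LP: min 2*x1 + 12*x2, 4*x1 + 5*x2 = 13, 0 <= x_i <= 12
Step 1: y^k = 0.0, reduced costs: (2.0, 12.0)
  x^k = (0.0, 0.0), subgradient = b - a^T x = 13.0
  y^{k+1} = 0.0 + 0.25*13.0 = 3.25
Step 2: y^k = 3.25, reduced costs: (-11.0, -4.25)
  x^k = (12.0, 12.0), subgradient = b - a^T x = -95.0
  y^{k+1} = 3.25 + 0.25*-95.0 = -20.5
Step 3: y^k = -20.5, reduced costs: (84.0, 114.5)
  x^k = (0.0, 0.0), subgradient = b - a^T x = 13.0
  y^{k+1} = -20.5 + 0.25*13.0 = -17.25
Dual objective at y_3 = -17.25: reduced costs (71.0, 98.25), box minimizer x = (0.0, 0.0)
g(y_3) = b*y + (c1 - a1*y)*x1 + (c2 - a2*y)*x2 = 13*(-17.25) + 71.0*0.0 + 98.25*0.0 = -224.25 + 0.0 + 0.0 = -224.25


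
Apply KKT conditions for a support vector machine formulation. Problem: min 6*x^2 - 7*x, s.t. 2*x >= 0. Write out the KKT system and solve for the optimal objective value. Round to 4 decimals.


Step 1: Try lambda = 0 (constraint inactive).
Stationarity: 2*6*x - 7 = 0
x* = 7/(2*6) = 7/12 = 0.5833 (rounded; the exact value 7/12 is used below)
Check constraint: 2*0.5833 = 1.1666 >= 0 -- satisfied.
Step 2: Compute optimal value.
f(x*) = 6*(7/12)^2 - 7*(7/12) = -2.0417


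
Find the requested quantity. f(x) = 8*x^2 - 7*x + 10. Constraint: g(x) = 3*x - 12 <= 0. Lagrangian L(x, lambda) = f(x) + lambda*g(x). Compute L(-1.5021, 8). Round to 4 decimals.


Step 1: Evaluate f(x).
f(-1.5021) = 8*(-1.5021)^2 - 7*(-1.5021) + 10 = 38.5651
Step 2: Evaluate g(x).
g(-1.5021) = 3*-1.5021 - 12 = -16.5063
Step 3: Compute Lagrangian.
L = 38.5651 + 8*-16.5063 = -93.4853


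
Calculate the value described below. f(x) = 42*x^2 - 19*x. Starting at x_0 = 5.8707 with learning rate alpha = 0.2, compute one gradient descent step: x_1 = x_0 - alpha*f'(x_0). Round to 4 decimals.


We compute the gradient at x_0 and apply the update.
f'(x) = 84*x - 19
f'(5.8707) = 84*5.8707 - 19 = 474.1388
x_1 = 5.8707 - 0.2*474.1388 = -88.9571


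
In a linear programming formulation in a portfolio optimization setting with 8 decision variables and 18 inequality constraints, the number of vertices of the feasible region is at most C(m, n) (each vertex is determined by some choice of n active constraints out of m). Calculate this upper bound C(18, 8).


Each vertex corresponds to some choice of n active constraints out of m, so the number of vertices is at most C(m, n) = m! / (n!(m-n)!).
m = 18, n = 8
Numerator: 18 * 17 * 16 * 15 * 14 * 13 * 12 * 11
Denominator: 8! = 40320
C(18, 8) = 43758


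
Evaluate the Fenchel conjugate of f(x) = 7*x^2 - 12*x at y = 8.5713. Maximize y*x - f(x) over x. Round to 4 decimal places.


f*(y) = sup_x {y*x - a*x^2 - b*x} = sup_x {(y-b)*x - a*x^2}
FOC: (y - b) - 2a*x = 0 => x* = (y - b)/(2a)
x* = (8.5713 + 12)/(2*7) = 1.4694
f*(8.5713) = (y-b)^2/(4a) = (8.5713 + 12)^2/(4*7)
= 423.1784/28 = 15.1135


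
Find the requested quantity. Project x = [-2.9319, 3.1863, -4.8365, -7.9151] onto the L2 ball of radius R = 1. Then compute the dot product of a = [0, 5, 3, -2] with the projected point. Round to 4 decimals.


Step 1: Compute ||x|| (intermediates to 6 decimals).
||x|| = sqrt((-2.9319)^2 + 3.1863^2 + (-4.8365)^2 + (-7.9151)^2) = 10.236654
Step 2: Project.
Since ||x|| > R, scale = R/||x|| = 1/10.236654 = 0.097688, proj(x) = scale * x
proj(x) = [-0.286411, 0.311263, -0.472468, -0.77321]
Step 3: Dot product.
a^T * proj(x) = 0*(-0.286411) + 5*0.311263 + 3*(-0.472468) - 2*(-0.77321) = 1.6853


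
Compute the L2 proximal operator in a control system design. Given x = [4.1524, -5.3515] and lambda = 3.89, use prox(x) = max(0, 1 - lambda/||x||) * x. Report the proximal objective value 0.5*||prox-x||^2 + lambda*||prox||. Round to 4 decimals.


Step 1: Compute ||x||.
||x|| = 6.7735
Step 2: Compute scaling factor.
scale = max(0, 1 - 3.89/6.7735) = 0.4257
Step 3: prox(x) = [1.7677, -2.2782]
||prox(x)|| = 2.8835
Step 4: Proximal objective.
0.5*||prox-x||^2 = 7.5661
lambda*||prox|| = 11.2168
Total = 18.7831


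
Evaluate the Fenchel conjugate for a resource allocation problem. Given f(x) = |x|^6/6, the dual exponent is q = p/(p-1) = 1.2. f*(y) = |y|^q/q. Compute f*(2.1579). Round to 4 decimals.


The conjugate exponent q satisfies 1/p + 1/q = 1.
p = 6, so q = 6/(6 - 1) = 1.2
|y|^q = 2.1579^1.2 = 2.5167
f*(2.1579) = 2.5167 / 1.2 = 2.0973


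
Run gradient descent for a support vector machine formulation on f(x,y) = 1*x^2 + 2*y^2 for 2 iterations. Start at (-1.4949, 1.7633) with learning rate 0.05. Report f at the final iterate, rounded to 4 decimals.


Gradient descent on f(x,y) = 1*x^2 + 2*y^2.
Starting point: (-1.4949, 1.7633), alpha = 0.05
Step 1: grad_x = 2*1*-1.4949 = -2.9898, grad_y = 2*2*1.7633 = 7.0532
  x_1 = -1.4949 - 0.05*-2.9898 = -1.3454
  y_1 = 1.7633 - 0.05*7.0532 = 1.4106
Step 2: grad_x = 2*1*-1.3454 = -2.6908, grad_y = 2*2*1.4106 = 5.6426
  x_2 = -1.3454 - 0.05*-2.6908 = -1.2109
  y_2 = 1.4106 - 0.05*5.6426 = 1.1285
f(-1.2109, 1.1285) = 1*(-1.2109)^2 + 2*1.1285^2 = 4.0133


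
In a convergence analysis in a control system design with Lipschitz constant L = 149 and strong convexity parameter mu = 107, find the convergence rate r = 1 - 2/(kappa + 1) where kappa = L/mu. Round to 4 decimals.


Step 1: Compute the condition number.
kappa = L/mu = 149/107 = 1.3925
Step 2: Compute the convergence rate.
r = 1 - 2/(kappa + 1) = 1 - 2*mu/(L + mu) = (L - mu)/(L + mu) = 42/256 = 0.1641


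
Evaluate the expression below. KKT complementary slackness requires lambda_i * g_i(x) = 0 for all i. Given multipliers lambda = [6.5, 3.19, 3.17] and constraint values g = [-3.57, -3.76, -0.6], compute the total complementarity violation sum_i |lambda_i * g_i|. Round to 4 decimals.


KKT complementary slackness check:
lambda_1 * g_1 = 6.5 * -3.57 = -23.205
lambda_2 * g_2 = 3.19 * -3.76 = -11.9944
lambda_3 * g_3 = 3.17 * -0.6 = -1.902
Total violation = 23.205 + 11.9944 + 1.902 = 37.1014


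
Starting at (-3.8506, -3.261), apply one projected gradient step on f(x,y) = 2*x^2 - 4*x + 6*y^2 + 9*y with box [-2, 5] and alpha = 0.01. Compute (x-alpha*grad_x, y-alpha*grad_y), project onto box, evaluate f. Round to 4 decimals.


Step 1: Compute gradient at (-3.8506, -3.261).
grad_x = 2*2*-3.8506 - 4 = -19.4024
grad_y = 2*6*-3.261 + 9 = -30.132
Step 2: Gradient step.
x_raw = -3.8506 - 0.01*-19.4024 = -3.6566
y_raw = -3.261 - 0.01*-30.132 = -2.9597
Step 3: Project onto [-2, 5].
x_proj = clip(-3.6566) = -2.0
y_proj = clip(-2.9597) = -2.0
Step 4: Evaluate f.
f(-2.0, -2.0) = 22.0


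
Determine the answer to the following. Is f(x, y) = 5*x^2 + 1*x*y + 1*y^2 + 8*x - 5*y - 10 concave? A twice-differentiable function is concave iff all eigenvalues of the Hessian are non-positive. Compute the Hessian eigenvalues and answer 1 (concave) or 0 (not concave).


The Hessian of f(x,y) = 5*x^2 + 1*x*y + 1*y^2 + 8*x - 5*y - 10 is:
H = [[10, 1], [1, 2]]
Trace = 10 + 2 = 12
Determinant = 10*2 - (1)^2 = 19
Discriminant = (12)^2 - 4*19 = 68.0
Eigenvalues: lambda_1 = 1.8769, lambda_2 = 10.1231
The function is not concave.

0


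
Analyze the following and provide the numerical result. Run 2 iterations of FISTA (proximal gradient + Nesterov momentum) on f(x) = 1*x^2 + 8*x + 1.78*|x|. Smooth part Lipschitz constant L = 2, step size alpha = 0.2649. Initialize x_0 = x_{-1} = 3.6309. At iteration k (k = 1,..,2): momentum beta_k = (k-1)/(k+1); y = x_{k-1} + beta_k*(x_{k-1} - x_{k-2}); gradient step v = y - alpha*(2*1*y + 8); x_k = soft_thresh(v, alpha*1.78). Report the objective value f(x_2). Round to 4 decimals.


FISTA on f(x) = 1*x^2 + 8*x + 1.78*|x|
L = 2, alpha = 0.2649
Iteration 1: beta = 0.0, y = 3.6309 + 0.0*(3.6309 - 3.6309) = 3.6309
  grad(y) = 15.2618, v = y - alpha*grad = -0.412
  prox(v) = soft_thresh(-0.412, 0.4715) = 0.0
Iteration 2: beta = 0.3333, y = 0.0 + 0.3333*(0.0 - 3.6309) = -1.2103
  grad(y) = 5.5794, v = y - alpha*grad = -2.6883
  prox(v) = soft_thresh(-2.6883, 0.4715) = -2.2168
f(x_2) = 1*(-2.2168)^2 + 8*(-2.2168) + 1.78*|-2.2168| = -8.8742


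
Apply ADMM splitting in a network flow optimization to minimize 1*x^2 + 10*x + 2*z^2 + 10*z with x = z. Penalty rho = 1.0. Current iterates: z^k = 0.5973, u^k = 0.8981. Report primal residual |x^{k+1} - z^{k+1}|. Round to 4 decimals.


ADMM iteration with rho = 1.0, z^k = 0.5973, u^k = 0.8981
Step 1: x-update.
Minimize 1*x^2 + 10*x + (1.0/2)*(x - 0.5973 + 0.8981)^2
FOC: (2*1 + 1.0)*x = -10 + 1.0*(0.5973 - 0.8981)
x^{k+1} = -3.4336
Step 2: z-update.
Minimize 2*z^2 + 10*z + (1.0/2)*(-3.4336 - z + 0.8981)^2
FOC: (2*2 + 1.0)*z = -10 + 1.0*(-3.4336 + 0.8981)
z^{k+1} = -2.5071
Step 3: u-update.
u^{k+1} = 0.8981 - 3.4336 + 2.5071 = -0.0284
Step 4: Primal residual = |-3.4336 + 2.5071| = 0.9265


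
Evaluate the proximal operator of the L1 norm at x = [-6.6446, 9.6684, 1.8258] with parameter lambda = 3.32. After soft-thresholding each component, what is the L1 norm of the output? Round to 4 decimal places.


Soft-thresholding with lambda = 3.32:
prox(-6.6446) = sign(-6.6446)*max(|-6.6446| - 3.32, 0) = -3.3246
prox(9.6684) = sign(9.6684)*max(|9.6684| - 3.32, 0) = 6.3484
prox(1.8258) = sign(1.8258)*max(|1.8258| - 3.32, 0) = 0.0
prox(x) = [-3.3246, 6.3484, 0.0]
||prox(x)||_1 = 3.3246 + 6.3484 + 0.0 = 9.673


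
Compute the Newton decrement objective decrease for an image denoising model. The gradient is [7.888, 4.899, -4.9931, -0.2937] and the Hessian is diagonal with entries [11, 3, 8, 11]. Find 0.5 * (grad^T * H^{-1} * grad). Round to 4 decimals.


Step 1: H is diagonal, so H^(-1) * g = [0.7171, 1.633, -0.6241, -0.0267].
Step 2: g^T H^(-1) g = sum_i g_i^2 / H_ii
  = (7.888)^2/11 + (4.899)^2/3 + (-4.9931)^2/8 + (-0.2937)^2/11
  = 5.6564 + 8.0001 + 3.1164 + 0.0078 = 16.7807
Step 3: Objective decrease = 0.5 * g^T H^(-1) g = 8.3904


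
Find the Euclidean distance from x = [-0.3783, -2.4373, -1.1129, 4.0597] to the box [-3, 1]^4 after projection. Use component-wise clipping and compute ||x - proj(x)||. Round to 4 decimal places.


Project each component onto [-3, 1].
clip(-0.3783) = -0.3783, clip(-2.4373) = -2.4373, clip(-1.1129) = -1.1129, clip(4.0597) = 1.0
Projection = [-0.3783, -2.4373, -1.1129, 1.0]
Squared diffs: [0.0, 0.0, 0.0, 9.3618]
Distance = sqrt(9.3618) = 3.0597


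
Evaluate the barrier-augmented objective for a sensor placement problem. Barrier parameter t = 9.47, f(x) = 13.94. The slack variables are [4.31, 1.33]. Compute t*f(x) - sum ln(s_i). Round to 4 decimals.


Step 1: Compute log-barrier.
ln values: [1.4609, 0.2852]
phi = -(1.4609 + 0.2852) = -1.7461
Step 2: Compute augmented objective.
t*f(x) = 9.47*13.94 = 132.0118
Total = 132.0118 - 1.7461 = 130.2657


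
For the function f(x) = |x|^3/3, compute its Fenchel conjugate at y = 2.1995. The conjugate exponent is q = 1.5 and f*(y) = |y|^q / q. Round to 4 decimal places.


The conjugate exponent q satisfies 1/p + 1/q = 1.
p = 3, so q = 3/(3 - 1) = 1.5
|y|^q = 2.1995^1.5 = 3.262
f*(2.1995) = 3.262 / 1.5 = 2.1747


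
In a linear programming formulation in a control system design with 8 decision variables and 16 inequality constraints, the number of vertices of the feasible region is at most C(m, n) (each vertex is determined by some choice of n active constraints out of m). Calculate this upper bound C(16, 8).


Each vertex corresponds to some choice of n active constraints out of m, so the number of vertices is at most C(m, n) = m! / (n!(m-n)!).
m = 16, n = 8
Numerator: 16 * 15 * 14 * 13 * 12 * 11 * 10 * 9
Denominator: 8! = 40320
C(16, 8) = 12870


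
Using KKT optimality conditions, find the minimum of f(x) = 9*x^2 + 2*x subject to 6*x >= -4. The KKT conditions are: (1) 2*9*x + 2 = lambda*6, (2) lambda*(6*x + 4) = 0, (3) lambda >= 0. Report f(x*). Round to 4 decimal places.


Step 1: Try lambda = 0 (constraint inactive).
Stationarity: 2*9*x + 2 = 0
x* = -2/(2*9) = -1/9 = -0.1111 (rounded; the exact value -1/9 is used below)
Check constraint: 6*-0.1111 = -0.6666 >= -4 -- satisfied.
Step 2: Compute optimal value.
f(x*) = 9*(-1/9)^2 + 2*(-1/9) = -0.1111


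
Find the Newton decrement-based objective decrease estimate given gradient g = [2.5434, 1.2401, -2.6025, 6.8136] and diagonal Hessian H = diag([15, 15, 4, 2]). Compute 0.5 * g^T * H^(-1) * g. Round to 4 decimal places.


Step 1: H is diagonal, so H^(-1) * g = [0.1696, 0.0827, -0.6506, 3.4068].
Step 2: g^T H^(-1) g = sum_i g_i^2 / H_ii
  = (2.5434)^2/15 + (1.2401)^2/15 + (-2.6025)^2/4 + (6.8136)^2/2
  = 0.4313 + 0.1025 + 1.6933 + 23.2126 = 25.4396
Step 3: Objective decrease = 0.5 * g^T H^(-1) g = 12.7198


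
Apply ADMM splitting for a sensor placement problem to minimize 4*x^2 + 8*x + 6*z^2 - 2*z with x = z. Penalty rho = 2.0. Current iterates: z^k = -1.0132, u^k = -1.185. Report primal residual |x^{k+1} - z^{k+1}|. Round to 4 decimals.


ADMM iteration with rho = 2.0, z^k = -1.0132, u^k = -1.185
Step 1: x-update.
Minimize 4*x^2 + 8*x + (2.0/2)*(x + 1.0132 - 1.185)^2
FOC: (2*4 + 2.0)*x = -8 + 2.0*(-1.0132 + 1.185)
x^{k+1} = -0.7656
Step 2: z-update.
Minimize 6*z^2 - 2*z + (2.0/2)*(-0.7656 - z - 1.185)^2
FOC: (2*6 + 2.0)*z = 2 + 2.0*(-0.7656 - 1.185)
z^{k+1} = -0.1358
Step 3: u-update.
u^{k+1} = -1.185 - 0.7656 + 0.1358 = -1.8148
Step 4: Primal residual = |-0.7656 + 0.1358| = 0.6298


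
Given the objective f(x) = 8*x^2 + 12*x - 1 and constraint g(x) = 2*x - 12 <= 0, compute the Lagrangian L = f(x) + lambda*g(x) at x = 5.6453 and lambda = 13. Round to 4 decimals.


Step 1: Evaluate f(x).
f(5.6453) = 8*5.6453^2 + 12*5.6453 - 1 = 321.6989
Step 2: Evaluate g(x).
g(5.6453) = 2*5.6453 - 12 = -0.7094
Step 3: Compute Lagrangian.
L = 321.6989 + 13*-0.7094 = 312.4767


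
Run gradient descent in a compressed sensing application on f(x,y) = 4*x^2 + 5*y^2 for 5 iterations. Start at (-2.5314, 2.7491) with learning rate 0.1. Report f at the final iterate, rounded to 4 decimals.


Gradient descent on f(x,y) = 4*x^2 + 5*y^2.
Starting point: (-2.5314, 2.7491), alpha = 0.1
Step 1: grad_x = 2*4*-2.5314 = -20.2512, grad_y = 2*5*2.7491 = 27.491
  x_1 = -2.5314 - 0.1*-20.2512 = -0.5063
  y_1 = 2.7491 - 0.1*27.491 = -0.0
Step 2: grad_x = 2*4*-0.5063 = -4.0502, grad_y = 2*5*-0.0 = -0.0
  x_2 = -0.5063 - 0.1*-4.0502 = -0.1013
  y_2 = -0.0 - 0.1*-0.0 = 0.0
Step 3: grad_x = 2*4*-0.1013 = -0.81, grad_y = 2*5*0.0 = 0.0
  x_3 = -0.1013 - 0.1*-0.81 = -0.0203
  y_3 = 0.0 - 0.1*0.0 = 0.0
Step 4: grad_x = 2*4*-0.0203 = -0.162, grad_y = 2*5*0.0 = 0.0
  x_4 = -0.0203 - 0.1*-0.162 = -0.0041
  y_4 = 0.0 - 0.1*0.0 = 0.0
Step 5: grad_x = 2*4*-0.0041 = -0.0324, grad_y = 2*5*0.0 = 0.0
  x_5 = -0.0041 - 0.1*-0.0324 = -0.0008
  y_5 = 0.0 - 0.1*0.0 = 0.0
f(-0.0008, 0.0) = 4*(-0.0008)^2 + 5*0.0^2 = 0.0


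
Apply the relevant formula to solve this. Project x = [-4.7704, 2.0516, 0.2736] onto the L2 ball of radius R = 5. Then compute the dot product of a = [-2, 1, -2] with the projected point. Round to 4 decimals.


Step 1: Compute ||x|| (intermediates to 6 decimals).
||x|| = sqrt((-4.7704)^2 + 2.0516^2 + 0.2736^2) = 5.200061
Step 2: Project.
Since ||x|| > R, scale = R/||x|| = 5/5.200061 = 0.961527, proj(x) = scale * x
proj(x) = [-4.586868, 1.972669, 0.263074]
Step 3: Dot product.
a^T * proj(x) = -2*(-4.586868) + 1*1.972669 - 2*0.263074 = 10.6203


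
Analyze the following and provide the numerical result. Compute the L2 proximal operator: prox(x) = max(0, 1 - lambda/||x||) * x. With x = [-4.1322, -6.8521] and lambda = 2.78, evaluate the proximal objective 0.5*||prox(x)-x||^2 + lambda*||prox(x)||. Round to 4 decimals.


Step 1: Compute ||x||.
||x|| = 8.0016
Step 2: Compute scaling factor.
scale = max(0, 1 - 2.78/8.0016) = 0.6526
Step 3: prox(x) = [-2.6966, -4.4715]
||prox(x)|| = 5.2216
Step 4: Proximal objective.
0.5*||prox-x||^2 = 3.8642
lambda*||prox|| = 14.516
Total = 18.3804


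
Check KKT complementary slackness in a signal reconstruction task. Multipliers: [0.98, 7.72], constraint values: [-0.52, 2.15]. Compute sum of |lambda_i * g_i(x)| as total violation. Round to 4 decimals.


KKT complementary slackness check:
lambda_1 * g_1 = 0.98 * -0.52 = -0.5096
lambda_2 * g_2 = 7.72 * 2.15 = 16.598
Total violation = 0.5096 + 16.598 = 17.1076


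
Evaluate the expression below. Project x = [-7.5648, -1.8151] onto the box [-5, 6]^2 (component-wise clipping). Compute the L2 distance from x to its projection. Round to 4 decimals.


Project each component onto [-5, 6].
clip(-7.5648) = -5.0, clip(-1.8151) = -1.8151
Projection = [-5.0, -1.8151]
Squared diffs: [6.5782, 0.0]
Distance = sqrt(6.5782) = 2.5648


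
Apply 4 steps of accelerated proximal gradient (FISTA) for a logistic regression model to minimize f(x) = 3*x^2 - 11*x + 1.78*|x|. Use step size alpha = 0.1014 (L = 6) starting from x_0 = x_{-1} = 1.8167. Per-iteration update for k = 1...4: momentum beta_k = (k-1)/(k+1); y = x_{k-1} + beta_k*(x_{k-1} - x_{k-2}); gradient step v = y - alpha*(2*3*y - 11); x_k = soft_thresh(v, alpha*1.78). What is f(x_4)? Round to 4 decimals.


FISTA on f(x) = 3*x^2 - 11*x + 1.78*|x|
L = 6, alpha = 0.1014
Iteration 1: beta = 0.0, y = 1.8167 + 0.0*(1.8167 - 1.8167) = 1.8167
  grad(y) = -0.0998, v = y - alpha*grad = 1.8268
  prox(v) = soft_thresh(1.8268, 0.1805) = 1.6463
Iteration 2: beta = 0.3333, y = 1.6463 + 0.3333*(1.6463 - 1.8167) = 1.5895
  grad(y) = -1.4628, v = y - alpha*grad = 1.7379
  prox(v) = soft_thresh(1.7379, 0.1805) = 1.5574
Iteration 3: beta = 0.5, y = 1.5574 + 0.5*(1.5574 - 1.6463) = 1.5129
  grad(y) = -1.9226, v = y - alpha*grad = 1.7078
  prox(v) = soft_thresh(1.7078, 0.1805) = 1.5274
Iteration 4: beta = 0.6, y = 1.5274 + 0.6*(1.5274 - 1.5574) = 1.5093
  grad(y) = -1.9439, v = y - alpha*grad = 1.7065
  prox(v) = soft_thresh(1.7065, 0.1805) = 1.526
f(x_4) = 3*1.526^2 - 11*1.526 + 1.78*|1.526| = -7.0837


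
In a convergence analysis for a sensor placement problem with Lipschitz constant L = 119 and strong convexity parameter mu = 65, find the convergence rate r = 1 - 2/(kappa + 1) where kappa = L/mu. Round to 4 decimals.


Step 1: Compute the condition number.
kappa = L/mu = 119/65 = 1.8308
Step 2: Compute the convergence rate.
r = 1 - 2/(kappa + 1) = 1 - 2*mu/(L + mu) = (L - mu)/(L + mu) = 54/184 = 0.2935


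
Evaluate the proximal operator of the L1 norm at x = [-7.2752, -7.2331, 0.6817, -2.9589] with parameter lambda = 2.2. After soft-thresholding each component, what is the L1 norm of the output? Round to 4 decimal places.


Soft-thresholding with lambda = 2.2:
prox(-7.2752) = sign(-7.2752)*max(|-7.2752| - 2.2, 0) = -5.0752
prox(-7.2331) = sign(-7.2331)*max(|-7.2331| - 2.2, 0) = -5.0331
prox(0.6817) = sign(0.6817)*max(|0.6817| - 2.2, 0) = 0.0
prox(-2.9589) = sign(-2.9589)*max(|-2.9589| - 2.2, 0) = -0.7589
prox(x) = [-5.0752, -5.0331, 0.0, -0.7589]
||prox(x)||_1 = 5.0752 + 5.0331 + 0.0 + 0.7589 = 10.8672


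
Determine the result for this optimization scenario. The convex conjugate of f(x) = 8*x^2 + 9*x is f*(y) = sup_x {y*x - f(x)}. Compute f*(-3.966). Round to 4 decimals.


f*(y) = sup_x {y*x - a*x^2 - b*x} = sup_x {(y-b)*x - a*x^2}
FOC: (y - b) - 2a*x = 0 => x* = (y - b)/(2a)
x* = (-3.966 - 9)/(2*8) = -0.8104
f*(-3.966) = (y-b)^2/(4a) = (-3.966 - 9)^2/(4*8)
= 168.1172/32 = 5.2537


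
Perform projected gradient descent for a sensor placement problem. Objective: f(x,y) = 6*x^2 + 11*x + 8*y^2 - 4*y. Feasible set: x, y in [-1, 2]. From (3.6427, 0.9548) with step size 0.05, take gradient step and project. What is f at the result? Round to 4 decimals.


Step 1: Compute gradient at (3.6427, 0.9548).
grad_x = 2*6*3.6427 + 11 = 54.7124
grad_y = 2*8*0.9548 - 4 = 11.2768
Step 2: Gradient step.
x_raw = 3.6427 - 0.05*54.7124 = 0.9071
y_raw = 0.9548 - 0.05*11.2768 = 0.391
Step 3: Project onto [-1, 2].
x_proj = clip(0.9071) = 0.9071
y_proj = clip(0.391) = 0.391
Step 4: Evaluate f.
f(0.9071, 0.391) = 14.5736


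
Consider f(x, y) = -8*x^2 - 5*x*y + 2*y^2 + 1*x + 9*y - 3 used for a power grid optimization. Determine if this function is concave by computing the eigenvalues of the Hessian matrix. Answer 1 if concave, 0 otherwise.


The Hessian of f(x,y) = -8*x^2 - 5*x*y + 2*y^2 + 1*x + 9*y - 3 is:
H = [[-16, -5], [-5, 4]]
Trace = -16 + 4 = -12
Determinant = -16*4 - (-5)^2 = -89
Discriminant = (-12)^2 - 4*-89 = 500.0
Eigenvalues: lambda_1 = -17.1803, lambda_2 = 5.1803
The function is not concave.

0


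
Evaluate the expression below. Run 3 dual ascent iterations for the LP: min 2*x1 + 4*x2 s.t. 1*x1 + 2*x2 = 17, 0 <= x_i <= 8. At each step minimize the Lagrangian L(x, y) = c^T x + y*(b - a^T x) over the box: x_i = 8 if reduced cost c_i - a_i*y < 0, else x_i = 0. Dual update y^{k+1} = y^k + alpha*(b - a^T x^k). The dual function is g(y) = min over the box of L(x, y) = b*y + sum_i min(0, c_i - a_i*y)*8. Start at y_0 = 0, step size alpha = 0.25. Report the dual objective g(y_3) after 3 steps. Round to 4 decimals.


Dual ascent for LP: min 2*x1 + 4*x2, 1*x1 + 2*x2 = 17, 0 <= x_i <= 8
Step 1: y^k = 0.0, reduced costs: (2.0, 4.0)
  x^k = (0.0, 0.0), subgradient = b - a^T x = 17.0
  y^{k+1} = 0.0 + 0.25*17.0 = 4.25
Step 2: y^k = 4.25, reduced costs: (-2.25, -4.5)
  x^k = (8.0, 8.0), subgradient = b - a^T x = -7.0
  y^{k+1} = 4.25 + 0.25*-7.0 = 2.5
Step 3: y^k = 2.5, reduced costs: (-0.5, -1.0)
  x^k = (8.0, 8.0), subgradient = b - a^T x = -7.0
  y^{k+1} = 2.5 + 0.25*-7.0 = 0.75
Dual objective at y_3 = 0.75: reduced costs (1.25, 2.5), box minimizer x = (0.0, 0.0)
g(y_3) = b*y + (c1 - a1*y)*x1 + (c2 - a2*y)*x2 = 17*0.75 + 1.25*0.0 + 2.5*0.0 = 12.75 + 0.0 + 0.0 = 12.75


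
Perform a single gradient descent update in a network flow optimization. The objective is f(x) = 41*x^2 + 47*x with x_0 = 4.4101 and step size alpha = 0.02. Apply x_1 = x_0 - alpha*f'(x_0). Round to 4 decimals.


We compute the gradient at x_0 and apply the update.
f'(x) = 82*x + 47
f'(4.4101) = 82*4.4101 + 47 = 408.6282
x_1 = 4.4101 - 0.02*408.6282 = -3.7625


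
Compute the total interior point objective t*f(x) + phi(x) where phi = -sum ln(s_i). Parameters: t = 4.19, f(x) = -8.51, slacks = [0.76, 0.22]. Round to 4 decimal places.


Step 1: Compute log-barrier.
ln values: [-0.2744, -1.5141]
phi = -(-0.2744 - 1.5141) = 1.7886
Step 2: Compute augmented objective.
t*f(x) = 4.19*-8.51 = -35.6569
Total = -35.6569 + 1.7886 = -33.8683


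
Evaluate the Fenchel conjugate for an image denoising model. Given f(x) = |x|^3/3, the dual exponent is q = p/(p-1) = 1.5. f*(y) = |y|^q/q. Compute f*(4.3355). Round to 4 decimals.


The conjugate exponent q satisfies 1/p + 1/q = 1.
p = 3, so q = 3/(3 - 1) = 1.5
|y|^q = 4.3355^1.5 = 9.0273
f*(4.3355) = 9.0273 / 1.5 = 6.0182


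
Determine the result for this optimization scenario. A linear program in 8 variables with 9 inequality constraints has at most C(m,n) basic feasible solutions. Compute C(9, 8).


Each vertex corresponds to some choice of n active constraints out of m, so the number of vertices is at most C(m, n) = m! / (n!(m-n)!).
m = 9, n = 8
Numerator: 9 * 8 * 7 * 6 * 5 * 4 * 3 * 2
Denominator: 8! = 40320
C(9, 8) = 9


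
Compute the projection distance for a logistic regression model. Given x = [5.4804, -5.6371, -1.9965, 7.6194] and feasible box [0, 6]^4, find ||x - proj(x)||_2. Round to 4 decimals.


Project each component onto [0, 6].
clip(5.4804) = 5.4804, clip(-5.6371) = 0.0, clip(-1.9965) = 0.0, clip(7.6194) = 6.0
Projection = [5.4804, 0.0, 0.0, 6.0]
Squared diffs: [0.0, 31.7769, 3.986, 2.6225]
Distance = sqrt(38.3854) = 6.1956


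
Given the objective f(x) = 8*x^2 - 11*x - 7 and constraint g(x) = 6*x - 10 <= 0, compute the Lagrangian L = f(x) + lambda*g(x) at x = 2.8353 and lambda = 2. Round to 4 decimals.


Step 1: Evaluate f(x).
f(2.8353) = 8*2.8353^2 - 11*2.8353 - 7 = 26.1231
Step 2: Evaluate g(x).
g(2.8353) = 6*2.8353 - 10 = 7.0118
Step 3: Compute Lagrangian.
L = 26.1231 + 2*7.0118 = 40.1467


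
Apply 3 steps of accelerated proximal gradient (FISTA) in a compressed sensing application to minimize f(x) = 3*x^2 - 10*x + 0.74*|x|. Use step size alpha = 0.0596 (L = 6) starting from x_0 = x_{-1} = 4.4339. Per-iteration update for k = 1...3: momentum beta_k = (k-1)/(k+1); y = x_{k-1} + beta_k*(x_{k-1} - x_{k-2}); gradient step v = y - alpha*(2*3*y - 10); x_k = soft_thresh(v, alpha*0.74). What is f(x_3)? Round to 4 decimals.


FISTA on f(x) = 3*x^2 - 10*x + 0.74*|x|
L = 6, alpha = 0.0596
Iteration 1: beta = 0.0, y = 4.4339 + 0.0*(4.4339 - 4.4339) = 4.4339
  grad(y) = 16.6034, v = y - alpha*grad = 3.4443
  prox(v) = soft_thresh(3.4443, 0.0441) = 3.4002
Iteration 2: beta = 0.3333, y = 3.4002 + 0.3333*(3.4002 - 4.4339) = 3.0557
  grad(y) = 8.3341, v = y - alpha*grad = 2.559
  prox(v) = soft_thresh(2.559, 0.0441) = 2.5149
Iteration 3: beta = 0.5, y = 2.5149 + 0.5*(2.5149 - 3.4002) = 2.0722
  grad(y) = 2.4331, v = y - alpha*grad = 1.9272
  prox(v) = soft_thresh(1.9272, 0.0441) = 1.8831
f(x_3) = 3*1.8831^2 - 10*1.8831 + 0.74*|1.8831| = -6.7994
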